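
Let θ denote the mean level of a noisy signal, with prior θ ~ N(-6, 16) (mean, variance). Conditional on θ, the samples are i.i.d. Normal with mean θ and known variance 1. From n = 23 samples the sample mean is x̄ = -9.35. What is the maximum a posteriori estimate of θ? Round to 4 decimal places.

n = 23, x̄ = -9.35.
For a Normal prior and Normal likelihood with known variance, the posterior is Normal; its mode equals its mean, the precision-weighted average.
Prior precision 1/σ₀² = 1/16 = 0.0625; data precision n/σ² = 23/1 = 23.
θ̂ = (0.0625·(-6) + 23·(-9.35)) / (0.0625 + 23) = (-215.425)/23.0625 = -17234/1845 ≈ -9.3409.

θ̂_MAP = -9.3409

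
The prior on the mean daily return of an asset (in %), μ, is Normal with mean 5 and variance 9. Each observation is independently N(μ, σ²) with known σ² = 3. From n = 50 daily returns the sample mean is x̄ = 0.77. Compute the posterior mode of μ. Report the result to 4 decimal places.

μ̂_MAP = 0.7980

n = 50, x̄ = 0.77.
For a Normal prior and Normal likelihood with known variance, the posterior is Normal; its mode equals its mean, the precision-weighted average.
Prior precision 1/σ₀² = 1/9; data precision n/σ² = 50/3.
μ̂ = ((1/9)·5 + (50/3)·0.77) / (1/9 + 50/3) = (241/18)/(151/9) = 241/302 ≈ 0.7980.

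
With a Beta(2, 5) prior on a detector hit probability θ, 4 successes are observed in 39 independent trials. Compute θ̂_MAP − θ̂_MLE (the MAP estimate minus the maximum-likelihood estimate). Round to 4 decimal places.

MAP − MLE = 0.0111

Posterior is Beta(6, 40); MAP = (6−1)/(46−2) = 5/44 ≈ 0.11364.
MLE ignores the prior: θ̂_MLE = k/n = 4/39 ≈ 0.10256.
Difference = 5/44 − 4/39 = 19/1716 ≈ 0.0111.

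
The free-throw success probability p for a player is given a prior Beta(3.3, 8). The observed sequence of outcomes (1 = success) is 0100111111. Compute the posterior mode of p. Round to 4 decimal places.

p̂_MAP = 0.4819

Prior: Beta(3.3, 8).
Data: 7 successes in 10 trials (from the sequence). The binomial likelihood contributes p^7(1−p)^3, so the posterior is Beta(3.3+7, 8+3) = Beta(10.3, 11).
For Beta(a, b) with a, b > 1 the mode is (a−1)/(a+b−2) = 9.3/19.3 ≈ 0.4819.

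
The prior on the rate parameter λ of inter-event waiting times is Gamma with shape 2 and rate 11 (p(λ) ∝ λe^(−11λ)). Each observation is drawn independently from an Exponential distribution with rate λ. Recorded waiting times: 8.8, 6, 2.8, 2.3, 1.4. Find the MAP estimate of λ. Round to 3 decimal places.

λ̂_MAP = 0.186

The Exponential(rate=λ) likelihood is ∝ λ^n e^(−λΣtᵢ). Here n = 5 and Σtᵢ = 8.8 + 6 + 2.8 + 2.3 + 1.4 = 21.3.
Posterior ∝ λe^(−11λ) · λ^5e^(−21.3λ) = λ^6e^(−32.3λ), i.e. Gamma(7, 32.3).
Mode = (a−1)/b = 6/32.3 ≈ 0.186.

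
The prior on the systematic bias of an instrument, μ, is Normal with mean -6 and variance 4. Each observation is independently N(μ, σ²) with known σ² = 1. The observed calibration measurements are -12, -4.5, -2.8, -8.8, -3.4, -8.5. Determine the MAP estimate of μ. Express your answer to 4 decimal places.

μ̂_MAP = -6.6400

n = 6; x̄ = ((-12) + (-4.5) + (-2.8) + (-8.8) + (-3.4) + (-8.5))/6 = -40/6 = -20/3 ≈ -6.6667.
For a Normal prior and Normal likelihood with known variance, the posterior is Normal; its mode equals its mean, the precision-weighted average.
Prior precision 1/σ₀² = 1/4 = 0.25; data precision n/σ² = 6/1 = 6.
μ̂ = (0.25·(-6) + 6·(-20/3)) / (0.25 + 6) = (-41.5)/6.25 = -6.6400.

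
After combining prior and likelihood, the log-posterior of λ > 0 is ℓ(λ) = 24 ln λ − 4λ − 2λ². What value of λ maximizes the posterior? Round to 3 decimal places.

λ̂_MAP = 2.000

ℓ'(λ) = 24/λ − 4 − 4λ. Setting this to zero and multiplying by λ: 4λ² + 4λ − 24 = 0.
λ = (−4 + √(4² + 4·4·24)) / (2·4) = (−4 + √400) / 8 = (−4 + 20)/8 = 2.
ℓ''(λ) = −24/λ² − 4 < 0, confirming a maximum.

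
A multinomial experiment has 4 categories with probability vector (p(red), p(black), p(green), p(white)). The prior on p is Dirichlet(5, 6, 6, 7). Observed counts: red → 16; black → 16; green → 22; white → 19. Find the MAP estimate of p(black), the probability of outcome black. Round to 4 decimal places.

MAP estimate of p(black) = 0.2258

The posterior is Dirichlet(αᵢ + nᵢ) = Dirichlet(21, 22, 28, 26).
For a Dirichlet(a₁,…,a_K) with all aᵢ > 1, the mode has j-th component (aⱼ − 1)/(Σaᵢ − K).
Here Σaᵢ = 97 and K = 4, so p(black) = (22 − 1)/(97 − 4) = 21/93 ≈ 0.2258.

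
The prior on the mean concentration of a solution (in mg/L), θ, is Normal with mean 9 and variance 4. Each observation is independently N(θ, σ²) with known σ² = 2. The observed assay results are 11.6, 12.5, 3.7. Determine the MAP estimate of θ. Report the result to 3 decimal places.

n = 3; x̄ = (11.6 + 12.5 + 3.7)/3 = 27.8/3 = 139/15 ≈ 9.2667.
For a Normal prior and Normal likelihood with known variance, the posterior is Normal; its mode equals its mean, the precision-weighted average.
Prior precision 1/σ₀² = 1/4 = 0.25; data precision n/σ² = 3/2 = 1.5.
θ̂ = (0.25·9 + 1.5·(139/15)) / (0.25 + 1.5) = 16.15/1.75 = 323/35 ≈ 9.229.

θ̂_MAP = 9.229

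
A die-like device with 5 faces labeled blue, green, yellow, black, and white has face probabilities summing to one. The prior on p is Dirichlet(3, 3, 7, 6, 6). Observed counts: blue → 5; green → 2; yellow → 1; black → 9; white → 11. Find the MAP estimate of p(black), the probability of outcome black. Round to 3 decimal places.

The posterior is Dirichlet(αᵢ + nᵢ) = Dirichlet(8, 5, 8, 15, 17).
For a Dirichlet(a₁,…,a_K) with all aᵢ > 1, the mode has j-th component (aⱼ − 1)/(Σaᵢ − K).
Here Σaᵢ = 53 and K = 5, so p(black) = (15 − 1)/(53 − 5) = 14/48 ≈ 0.292.

MAP estimate of p(black) = 0.292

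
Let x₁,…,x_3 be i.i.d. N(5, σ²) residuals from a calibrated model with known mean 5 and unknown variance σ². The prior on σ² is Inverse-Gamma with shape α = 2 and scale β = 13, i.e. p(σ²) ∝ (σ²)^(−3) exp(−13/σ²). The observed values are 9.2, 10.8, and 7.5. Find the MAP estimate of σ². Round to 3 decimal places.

σ̂²_MAP = 9.281

Sum of squared deviations about the known mean: SS = (9.2−5)² + (10.8−5)² + (7.5−5)² = 57.53.
The Normal likelihood contributes (σ²)^(−n/2) exp(−SS/(2σ²)), so the posterior is Inverse-Gamma(α + n/2, β + SS/2) = Inverse-Gamma(3.5, 41.765).
The mode of Inverse-Gamma(a, b) is b/(a+1) = 41.765/4.5 ≈ 9.281.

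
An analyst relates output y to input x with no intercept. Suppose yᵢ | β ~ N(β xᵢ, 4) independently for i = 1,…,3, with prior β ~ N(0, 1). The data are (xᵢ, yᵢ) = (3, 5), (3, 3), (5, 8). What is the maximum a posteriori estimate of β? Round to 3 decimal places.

log p(β | y) = −Σ(yᵢ − βxᵢ)²/(2·4) − β²/(2·1) + const.
Setting the derivative to zero: Σxᵢ(yᵢ − βxᵢ)/4 − β/1 = 0, so β = Σxᵢyᵢ / (Σxᵢ² + σ²/τ²).
Σxᵢyᵢ = 3·5 + 3·3 + 5·8 = 64; Σxᵢ² = 43; σ²/τ² = 4.
β̂_MAP = 64 / (43 + 4) = 64/47 ≈ 1.362.

β̂_MAP = 1.362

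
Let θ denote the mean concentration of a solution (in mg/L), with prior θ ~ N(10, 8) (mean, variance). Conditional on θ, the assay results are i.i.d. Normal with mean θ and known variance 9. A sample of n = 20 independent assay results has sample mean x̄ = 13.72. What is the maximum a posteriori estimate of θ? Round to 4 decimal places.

θ̂_MAP = 13.5219

n = 20, x̄ = 13.72.
For a Normal prior and Normal likelihood with known variance, the posterior is Normal; its mode equals its mean, the precision-weighted average.
Prior precision 1/σ₀² = 1/8 = 0.125; data precision n/σ² = 20/9.
θ̂ = (0.125·10 + (20/9)·13.72) / (0.125 + 20/9) = (5713/180)/(169/72) = 11426/845 ≈ 13.5219.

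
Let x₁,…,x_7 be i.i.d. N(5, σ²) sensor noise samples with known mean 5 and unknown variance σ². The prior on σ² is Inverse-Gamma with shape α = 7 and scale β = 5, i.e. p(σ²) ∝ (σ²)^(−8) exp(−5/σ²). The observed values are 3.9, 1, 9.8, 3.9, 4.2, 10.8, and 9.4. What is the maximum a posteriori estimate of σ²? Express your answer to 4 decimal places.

Sum of squared deviations about the known mean: SS = (3.9−5)² + (1−5)² + (9.8−5)² + (3.9−5)² + (4.2−5)² + (10.8−5)² + (9.4−5)² = 95.1.
The Normal likelihood contributes (σ²)^(−n/2) exp(−SS/(2σ²)), so the posterior is Inverse-Gamma(α + n/2, β + SS/2) = Inverse-Gamma(10.5, 52.55).
The mode of Inverse-Gamma(a, b) is b/(a+1) = 52.55/11.5 ≈ 4.5696.

σ̂²_MAP = 4.5696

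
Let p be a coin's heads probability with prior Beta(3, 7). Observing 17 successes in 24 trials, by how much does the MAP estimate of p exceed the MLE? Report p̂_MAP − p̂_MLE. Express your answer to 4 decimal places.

MAP − MLE = -0.1146

Posterior is Beta(20, 14); MAP = (20−1)/(34−2) = 19/32 ≈ 0.59375.
MLE ignores the prior: p̂_MLE = k/n = 17/24 ≈ 0.70833.
Difference = 19/32 − 17/24 = -11/96 ≈ -0.1146.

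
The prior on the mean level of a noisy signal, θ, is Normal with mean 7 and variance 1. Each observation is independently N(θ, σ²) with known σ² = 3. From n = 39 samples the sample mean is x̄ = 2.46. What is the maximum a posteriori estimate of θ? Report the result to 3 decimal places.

θ̂_MAP = 2.784

n = 39, x̄ = 2.46.
For a Normal prior and Normal likelihood with known variance, the posterior is Normal; its mode equals its mean, the precision-weighted average.
Prior precision 1/σ₀² = 1/1 = 1; data precision n/σ² = 39/3 = 13.
θ̂ = (1·7 + 13·2.46) / (1 + 13) = 38.98/14 = 1949/700 ≈ 2.784.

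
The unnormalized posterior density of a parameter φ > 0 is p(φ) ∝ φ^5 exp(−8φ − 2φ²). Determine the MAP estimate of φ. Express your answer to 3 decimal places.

φ̂_MAP = 0.500

ℓ'(φ) = 5/φ − 8 − 4φ. Setting this to zero and multiplying by φ: 4φ² + 8φ − 5 = 0.
φ = (−8 + √(8² + 4·4·5)) / (2·4) = (−8 + √144) / 8 = (−8 + 12)/8 = 1/2.
ℓ''(φ) = −5/φ² − 4 < 0, confirming a maximum.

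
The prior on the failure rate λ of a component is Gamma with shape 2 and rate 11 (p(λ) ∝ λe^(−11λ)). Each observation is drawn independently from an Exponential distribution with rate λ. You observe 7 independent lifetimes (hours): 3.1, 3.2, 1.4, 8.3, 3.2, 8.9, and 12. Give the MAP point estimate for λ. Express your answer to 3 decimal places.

The Exponential(rate=λ) likelihood is ∝ λ^n e^(−λΣtᵢ). Here n = 7 and Σtᵢ = 3.1 + 3.2 + 1.4 + 8.3 + 3.2 + 8.9 + 12 = 40.1.
Posterior ∝ λe^(−11λ) · λ^7e^(−40.1λ) = λ^8e^(−51.1λ), i.e. Gamma(9, 51.1).
Mode = (a−1)/b = 8/51.1 ≈ 0.157.

λ̂_MAP = 0.157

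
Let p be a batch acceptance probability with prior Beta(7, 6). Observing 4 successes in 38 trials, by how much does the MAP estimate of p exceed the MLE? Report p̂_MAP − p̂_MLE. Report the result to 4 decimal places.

MAP − MLE = 0.0988

Posterior is Beta(11, 40); MAP = (11−1)/(51−2) = 10/49 ≈ 0.20408.
MLE ignores the prior: p̂_MLE = k/n = 4/38 ≈ 0.10526.
Difference = 10/49 − 4/38 = 92/931 ≈ 0.0988.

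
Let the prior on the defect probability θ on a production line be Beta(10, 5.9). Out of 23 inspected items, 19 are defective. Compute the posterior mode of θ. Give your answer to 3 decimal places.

Prior: Beta(10, 5.9).
Data: 19 successes in 23 trials. The binomial likelihood contributes θ^19(1−θ)^4, so the posterior is Beta(10+19, 5.9+4) = Beta(29, 9.9).
For Beta(a, b) with a, b > 1 the mode is (a−1)/(a+b−2) = 28/36.9 ≈ 0.759.

θ̂_MAP = 0.759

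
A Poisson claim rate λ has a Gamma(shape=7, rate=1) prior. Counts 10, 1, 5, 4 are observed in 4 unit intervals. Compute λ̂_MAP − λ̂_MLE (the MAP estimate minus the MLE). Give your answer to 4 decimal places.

MAP − MLE = 0.2000

Σxᵢ = 20. Posterior is Gamma(27, 5); MAP = (27−1)/5 = 26/5 ≈ 5.20000.
MLE = x̄ = 20/4 ≈ 5.00000.
Difference = 26/5 − 20/4 = 1/5 ≈ 0.2000.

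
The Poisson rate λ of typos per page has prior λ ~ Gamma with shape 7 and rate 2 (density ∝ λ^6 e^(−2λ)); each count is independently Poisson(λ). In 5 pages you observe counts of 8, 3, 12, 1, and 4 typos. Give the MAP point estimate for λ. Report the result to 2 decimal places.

Σxᵢ = 8+3+12+1+4 = 28, with n = 5.
Posterior ∝ λ^6e^(−2λ) · λ^28e^(−5λ) = λ^34e^(−7λ), i.e. Gamma(shape=35, rate=7).
The mode of a Gamma(a, b) with a ≥ 1 (shape–rate) is (a−1)/b = 34/7 ≈ 4.86.

λ̂_MAP = 4.86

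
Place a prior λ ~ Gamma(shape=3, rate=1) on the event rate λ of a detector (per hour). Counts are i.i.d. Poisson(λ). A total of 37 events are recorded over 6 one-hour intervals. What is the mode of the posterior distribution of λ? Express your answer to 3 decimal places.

Σxᵢ = 37, n = 6.
Posterior ∝ λ^2e^(−1λ) · λ^37e^(−6λ) = λ^39e^(−7λ), i.e. Gamma(shape=40, rate=7).
The mode of a Gamma(a, b) with a ≥ 1 (shape–rate) is (a−1)/b = 39/7 ≈ 5.571.

λ̂_MAP = 5.571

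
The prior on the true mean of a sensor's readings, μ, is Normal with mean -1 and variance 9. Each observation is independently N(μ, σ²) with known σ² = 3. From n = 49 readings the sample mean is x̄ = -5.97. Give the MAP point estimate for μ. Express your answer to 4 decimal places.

n = 49, x̄ = -5.97.
For a Normal prior and Normal likelihood with known variance, the posterior is Normal; its mode equals its mean, the precision-weighted average.
Prior precision 1/σ₀² = 1/9; data precision n/σ² = 49/3.
μ̂ = ((1/9)·(-1) + (49/3)·(-5.97)) / (1/9 + 49/3) = (-87859/900)/(148/9) = -87859/14800 ≈ -5.9364.

μ̂_MAP = -5.9364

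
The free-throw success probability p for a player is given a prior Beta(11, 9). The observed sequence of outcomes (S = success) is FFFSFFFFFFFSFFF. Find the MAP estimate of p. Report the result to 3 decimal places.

Prior: Beta(11, 9).
Data: 2 successes in 15 trials (from the sequence). The binomial likelihood contributes p^2(1−p)^13, so the posterior is Beta(11+2, 9+13) = Beta(13, 22).
For Beta(a, b) with a, b > 1 the mode is (a−1)/(a+b−2) = 12/33 ≈ 0.364.

p̂_MAP = 0.364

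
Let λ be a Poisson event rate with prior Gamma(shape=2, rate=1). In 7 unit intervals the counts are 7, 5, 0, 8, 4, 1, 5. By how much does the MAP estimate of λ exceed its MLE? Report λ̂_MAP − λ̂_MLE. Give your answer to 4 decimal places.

Σxᵢ = 30. Posterior is Gamma(32, 8); MAP = (32−1)/8 = 31/8 ≈ 3.87500.
MLE = x̄ = 30/7 ≈ 4.28571.
Difference = 31/8 − 30/7 = -23/56 ≈ -0.4107.

MAP − MLE = -0.4107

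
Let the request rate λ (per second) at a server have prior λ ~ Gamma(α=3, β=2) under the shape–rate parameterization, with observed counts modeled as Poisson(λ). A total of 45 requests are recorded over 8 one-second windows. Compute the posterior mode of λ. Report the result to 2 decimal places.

Σxᵢ = 45, n = 8.
Posterior ∝ λ^2e^(−2λ) · λ^45e^(−8λ) = λ^47e^(−10λ), i.e. Gamma(shape=48, rate=10).
The mode of a Gamma(a, b) with a ≥ 1 (shape–rate) is (a−1)/b = 47/10 ≈ 4.70.

λ̂_MAP = 4.70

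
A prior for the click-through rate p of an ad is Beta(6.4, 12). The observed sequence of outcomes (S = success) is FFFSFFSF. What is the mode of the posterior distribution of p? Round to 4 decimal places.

p̂_MAP = 0.3033

Prior: Beta(6.4, 12).
Data: 2 successes in 8 trials (from the sequence). The binomial likelihood contributes p^2(1−p)^6, so the posterior is Beta(6.4+2, 12+6) = Beta(8.4, 18).
For Beta(a, b) with a, b > 1 the mode is (a−1)/(a+b−2) = 7.4/24.4 ≈ 0.3033.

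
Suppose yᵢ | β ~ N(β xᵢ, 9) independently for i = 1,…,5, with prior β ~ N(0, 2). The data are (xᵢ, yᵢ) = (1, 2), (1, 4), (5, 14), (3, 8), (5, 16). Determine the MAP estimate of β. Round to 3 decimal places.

log p(β | y) = −Σ(yᵢ − βxᵢ)²/(2·9) − β²/(2·2) + const.
Setting the derivative to zero: Σxᵢ(yᵢ − βxᵢ)/9 − β/2 = 0, so β = Σxᵢyᵢ / (Σxᵢ² + σ²/τ²).
Σxᵢyᵢ = 1·2 + 1·4 + 5·14 + 3·8 + 5·16 = 180; Σxᵢ² = 61; σ²/τ² = 4.5.
β̂_MAP = 180 / (61 + 4.5) = 180/65.5 ≈ 2.748.

β̂_MAP = 2.748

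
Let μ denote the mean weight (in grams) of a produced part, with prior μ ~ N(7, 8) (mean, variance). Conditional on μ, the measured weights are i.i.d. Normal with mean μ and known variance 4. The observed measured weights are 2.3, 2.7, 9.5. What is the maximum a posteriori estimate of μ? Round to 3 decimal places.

μ̂_MAP = 5.143

n = 3; x̄ = (2.3 + 2.7 + 9.5)/3 = 14.5/3 = 29/6 ≈ 4.8333.
For a Normal prior and Normal likelihood with known variance, the posterior is Normal; its mode equals its mean, the precision-weighted average.
Prior precision 1/σ₀² = 1/8 = 0.125; data precision n/σ² = 3/4 = 0.75.
μ̂ = (0.125·7 + 0.75·(29/6)) / (0.125 + 0.75) = 4.5/0.875 = 36/7 ≈ 5.143.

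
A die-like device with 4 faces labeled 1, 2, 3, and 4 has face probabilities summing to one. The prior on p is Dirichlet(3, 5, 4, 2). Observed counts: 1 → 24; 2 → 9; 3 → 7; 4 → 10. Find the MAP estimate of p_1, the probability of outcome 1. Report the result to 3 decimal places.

MAP estimate: 0.433

The posterior is Dirichlet(αᵢ + nᵢ) = Dirichlet(27, 14, 11, 12).
For a Dirichlet(a₁,…,a_K) with all aᵢ > 1, the mode has j-th component (aⱼ − 1)/(Σaᵢ − K).
Here Σaᵢ = 64 and K = 4, so p_1 = (27 − 1)/(64 − 4) = 26/60 ≈ 0.433.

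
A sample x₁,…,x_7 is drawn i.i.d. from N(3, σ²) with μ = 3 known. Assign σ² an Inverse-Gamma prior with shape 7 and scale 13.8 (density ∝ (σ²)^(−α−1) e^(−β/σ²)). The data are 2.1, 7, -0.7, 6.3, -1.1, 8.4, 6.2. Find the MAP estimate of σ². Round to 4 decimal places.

Sum of squared deviations about the known mean: SS = (2.1−3)² + (7−3)² + (-0.7−3)² + (6.3−3)² + (-1.1−3)² + (8.4−3)² + (6.2−3)² = 97.6.
The Normal likelihood contributes (σ²)^(−n/2) exp(−SS/(2σ²)), so the posterior is Inverse-Gamma(α + n/2, β + SS/2) = Inverse-Gamma(10.5, 62.6).
The mode of Inverse-Gamma(a, b) is b/(a+1) = 62.6/11.5 ≈ 5.4435.

σ̂²_MAP = 5.4435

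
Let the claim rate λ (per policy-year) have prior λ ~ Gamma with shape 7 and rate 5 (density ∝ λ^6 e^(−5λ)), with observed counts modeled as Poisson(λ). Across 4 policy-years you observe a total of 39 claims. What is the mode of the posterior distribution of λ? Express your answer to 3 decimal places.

Σxᵢ = 39, n = 4.
Posterior ∝ λ^6e^(−5λ) · λ^39e^(−4λ) = λ^45e^(−9λ), i.e. Gamma(shape=46, rate=9).
The mode of a Gamma(a, b) with a ≥ 1 (shape–rate) is (a−1)/b = 45/9 ≈ 5.000.

λ̂_MAP = 5.000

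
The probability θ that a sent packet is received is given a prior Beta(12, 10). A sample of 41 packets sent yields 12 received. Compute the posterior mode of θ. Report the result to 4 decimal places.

Prior: Beta(12, 10).
Data: 12 successes in 41 trials. The binomial likelihood contributes θ^12(1−θ)^29, so the posterior is Beta(12+12, 10+29) = Beta(24, 39).
For Beta(a, b) with a, b > 1 the mode is (a−1)/(a+b−2) = 23/61 ≈ 0.3770.

θ̂_MAP = 0.3770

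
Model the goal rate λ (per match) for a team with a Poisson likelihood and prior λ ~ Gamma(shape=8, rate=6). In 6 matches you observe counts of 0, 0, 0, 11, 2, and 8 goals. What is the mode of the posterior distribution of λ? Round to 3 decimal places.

Σxᵢ = 0+0+0+11+2+8 = 21, with n = 6.
Posterior ∝ λ^7e^(−6λ) · λ^21e^(−6λ) = λ^28e^(−12λ), i.e. Gamma(shape=29, rate=12).
The mode of a Gamma(a, b) with a ≥ 1 (shape–rate) is (a−1)/b = 28/12 ≈ 2.333.

λ̂_MAP = 2.333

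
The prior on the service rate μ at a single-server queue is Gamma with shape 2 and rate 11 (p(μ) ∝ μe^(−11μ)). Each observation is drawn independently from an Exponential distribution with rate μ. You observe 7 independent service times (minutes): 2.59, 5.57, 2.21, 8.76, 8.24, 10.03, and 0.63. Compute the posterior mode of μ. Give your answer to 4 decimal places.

μ̂_MAP = 0.1632

The Exponential(rate=μ) likelihood is ∝ μ^n e^(−μΣtᵢ). Here n = 7 and Σtᵢ = 2.59 + 5.57 + 2.21 + 8.76 + 8.24 + 10.03 + 0.63 = 38.03.
Posterior ∝ μe^(−11μ) · μ^7e^(−38.03μ) = μ^8e^(−49.03μ), i.e. Gamma(9, 49.03).
Mode = (a−1)/b = 8/49.03 ≈ 0.1632.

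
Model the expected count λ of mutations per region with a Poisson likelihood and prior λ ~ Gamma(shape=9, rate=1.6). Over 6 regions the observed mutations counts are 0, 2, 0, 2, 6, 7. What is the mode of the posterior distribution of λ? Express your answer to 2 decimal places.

Σxᵢ = 0+2+0+2+6+7 = 17, with n = 6.
Posterior ∝ λ^8e^(−1.6λ) · λ^17e^(−6λ) = λ^25e^(−7.6λ), i.e. Gamma(shape=26, rate=7.6).
The mode of a Gamma(a, b) with a ≥ 1 (shape–rate) is (a−1)/b = 25/7.6 ≈ 3.29.

λ̂_MAP = 3.29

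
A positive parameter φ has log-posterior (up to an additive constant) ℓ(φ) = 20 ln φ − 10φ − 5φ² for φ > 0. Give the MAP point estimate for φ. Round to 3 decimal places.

φ̂_MAP = 1.000

ℓ'(φ) = 20/φ − 10 − 10φ. Setting this to zero and multiplying by φ: 10φ² + 10φ − 20 = 0.
φ = (−10 + √(10² + 4·10·20)) / (2·10) = (−10 + √900) / 20 = (−10 + 30)/20 = 1.
ℓ''(φ) = −20/φ² − 10 < 0, confirming a maximum.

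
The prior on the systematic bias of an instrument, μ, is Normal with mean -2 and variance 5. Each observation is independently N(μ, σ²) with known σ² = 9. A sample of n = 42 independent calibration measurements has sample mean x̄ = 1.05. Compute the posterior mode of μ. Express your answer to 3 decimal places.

n = 42, x̄ = 1.05.
For a Normal prior and Normal likelihood with known variance, the posterior is Normal; its mode equals its mean, the precision-weighted average.
Prior precision 1/σ₀² = 1/5 = 0.2; data precision n/σ² = 42/9 = 14/3.
μ̂ = (0.2·(-2) + (14/3)·1.05) / (0.2 + 14/3) = 4.5/(73/15) = 135/146 ≈ 0.925.

μ̂_MAP = 0.925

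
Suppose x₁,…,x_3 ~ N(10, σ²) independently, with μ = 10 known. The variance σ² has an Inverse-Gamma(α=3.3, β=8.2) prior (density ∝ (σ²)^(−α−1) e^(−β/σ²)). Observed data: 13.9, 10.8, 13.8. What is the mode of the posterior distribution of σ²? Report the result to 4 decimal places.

Sum of squared deviations about the known mean: SS = (13.9−10)² + (10.8−10)² + (13.8−10)² = 30.29.
The Normal likelihood contributes (σ²)^(−n/2) exp(−SS/(2σ²)), so the posterior is Inverse-Gamma(α + n/2, β + SS/2) = Inverse-Gamma(4.8, 23.345).
The mode of Inverse-Gamma(a, b) is b/(a+1) = 23.345/5.8 ≈ 4.0250.

σ̂²_MAP = 4.0250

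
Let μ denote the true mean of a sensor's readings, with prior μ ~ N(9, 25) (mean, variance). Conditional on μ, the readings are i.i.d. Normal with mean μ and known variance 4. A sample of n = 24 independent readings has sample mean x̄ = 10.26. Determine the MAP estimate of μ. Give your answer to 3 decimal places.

n = 24, x̄ = 10.26.
For a Normal prior and Normal likelihood with known variance, the posterior is Normal; its mode equals its mean, the precision-weighted average.
Prior precision 1/σ₀² = 1/25 = 0.04; data precision n/σ² = 24/4 = 6.
μ̂ = (0.04·9 + 6·10.26) / (0.04 + 6) = 61.92/6.04 = 1548/151 ≈ 10.252.

μ̂_MAP = 10.252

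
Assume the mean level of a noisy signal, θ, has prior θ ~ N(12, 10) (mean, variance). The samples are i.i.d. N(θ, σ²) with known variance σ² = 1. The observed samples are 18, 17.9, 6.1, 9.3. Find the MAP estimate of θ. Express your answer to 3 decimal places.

θ̂_MAP = 12.805

n = 4; x̄ = (18 + 17.9 + 6.1 + 9.3)/4 = 51.3/4 = 12.825.
For a Normal prior and Normal likelihood with known variance, the posterior is Normal; its mode equals its mean, the precision-weighted average.
Prior precision 1/σ₀² = 1/10 = 0.1; data precision n/σ² = 4/1 = 4.
θ̂ = (0.1·12 + 4·12.825) / (0.1 + 4) = 52.5/4.1 = 525/41 ≈ 12.805.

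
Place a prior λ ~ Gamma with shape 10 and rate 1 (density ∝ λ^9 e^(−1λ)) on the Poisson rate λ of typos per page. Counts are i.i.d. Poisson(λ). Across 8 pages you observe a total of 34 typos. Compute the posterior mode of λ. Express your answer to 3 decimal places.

λ̂_MAP = 4.778

Σxᵢ = 34, n = 8.
Posterior ∝ λ^9e^(−1λ) · λ^34e^(−8λ) = λ^43e^(−9λ), i.e. Gamma(shape=44, rate=9).
The mode of a Gamma(a, b) with a ≥ 1 (shape–rate) is (a−1)/b = 43/9 ≈ 4.778.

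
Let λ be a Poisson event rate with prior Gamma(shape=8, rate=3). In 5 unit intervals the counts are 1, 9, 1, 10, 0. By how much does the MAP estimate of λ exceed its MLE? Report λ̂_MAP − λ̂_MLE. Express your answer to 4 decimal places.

Σxᵢ = 21. Posterior is Gamma(29, 8); MAP = (29−1)/8 = 28/8 ≈ 3.50000.
MLE = x̄ = 21/5 ≈ 4.20000.
Difference = 28/8 − 21/5 = -7/10 ≈ -0.7000.

MAP − MLE = -0.7000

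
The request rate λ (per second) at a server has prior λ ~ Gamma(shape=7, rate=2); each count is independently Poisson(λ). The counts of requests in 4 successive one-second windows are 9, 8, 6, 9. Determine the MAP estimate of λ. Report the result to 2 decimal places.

Σxᵢ = 9+8+6+9 = 32, with n = 4.
Posterior ∝ λ^6e^(−2λ) · λ^32e^(−4λ) = λ^38e^(−6λ), i.e. Gamma(shape=39, rate=6).
The mode of a Gamma(a, b) with a ≥ 1 (shape–rate) is (a−1)/b = 38/6 ≈ 6.33.

λ̂_MAP = 6.33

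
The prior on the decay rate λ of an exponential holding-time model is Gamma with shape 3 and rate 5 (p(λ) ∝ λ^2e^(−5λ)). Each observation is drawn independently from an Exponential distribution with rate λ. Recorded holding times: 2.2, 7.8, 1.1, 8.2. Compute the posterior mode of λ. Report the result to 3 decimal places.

λ̂_MAP = 0.247

The Exponential(rate=λ) likelihood is ∝ λ^n e^(−λΣtᵢ). Here n = 4 and Σtᵢ = 2.2 + 7.8 + 1.1 + 8.2 = 19.3.
Posterior ∝ λ^2e^(−5λ) · λ^4e^(−19.3λ) = λ^6e^(−24.3λ), i.e. Gamma(7, 24.3).
Mode = (a−1)/b = 6/24.3 ≈ 0.247.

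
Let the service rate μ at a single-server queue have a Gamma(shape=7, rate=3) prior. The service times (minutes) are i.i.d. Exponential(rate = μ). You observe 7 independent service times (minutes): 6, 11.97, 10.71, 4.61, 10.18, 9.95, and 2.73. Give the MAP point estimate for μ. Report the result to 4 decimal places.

The Exponential(rate=μ) likelihood is ∝ μ^n e^(−μΣtᵢ). Here n = 7 and Σtᵢ = 6 + 11.97 + 10.71 + 4.61 + 10.18 + 9.95 + 2.73 = 56.15.
Posterior ∝ μ^6e^(−3μ) · μ^7e^(−56.15μ) = μ^13e^(−59.15μ), i.e. Gamma(14, 59.15).
Mode = (a−1)/b = 13/59.15 ≈ 0.2198.

μ̂_MAP = 0.2198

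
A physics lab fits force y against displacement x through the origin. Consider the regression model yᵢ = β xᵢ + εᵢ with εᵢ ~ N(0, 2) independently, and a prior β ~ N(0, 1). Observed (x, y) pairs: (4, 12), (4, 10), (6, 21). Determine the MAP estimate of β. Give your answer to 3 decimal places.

β̂_MAP = 3.057

log p(β | y) = −Σ(yᵢ − βxᵢ)²/(2·2) − β²/(2·1) + const.
Setting the derivative to zero: Σxᵢ(yᵢ − βxᵢ)/2 − β/1 = 0, so β = Σxᵢyᵢ / (Σxᵢ² + σ²/τ²).
Σxᵢyᵢ = 4·12 + 4·10 + 6·21 = 214; Σxᵢ² = 68; σ²/τ² = 2.
β̂_MAP = 214 / (68 + 2) = 214/70 ≈ 3.057.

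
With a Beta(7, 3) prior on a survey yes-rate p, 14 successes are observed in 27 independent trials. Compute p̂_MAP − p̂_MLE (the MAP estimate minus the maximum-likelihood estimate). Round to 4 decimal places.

Posterior is Beta(21, 16); MAP = (21−1)/(37−2) = 20/35 ≈ 0.57143.
MLE ignores the prior: p̂_MLE = k/n = 14/27 ≈ 0.51852.
Difference = 20/35 − 14/27 = 10/189 ≈ 0.0529.

MAP − MLE = 0.0529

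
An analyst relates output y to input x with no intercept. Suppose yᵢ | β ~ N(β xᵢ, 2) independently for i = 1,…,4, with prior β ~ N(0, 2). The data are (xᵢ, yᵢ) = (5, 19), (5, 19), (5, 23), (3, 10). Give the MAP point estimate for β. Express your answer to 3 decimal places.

β̂_MAP = 3.941

log p(β | y) = −Σ(yᵢ − βxᵢ)²/(2·2) − β²/(2·2) + const.
Setting the derivative to zero: Σxᵢ(yᵢ − βxᵢ)/2 − β/2 = 0, so β = Σxᵢyᵢ / (Σxᵢ² + σ²/τ²).
Σxᵢyᵢ = 5·19 + 5·19 + 5·23 + 3·10 = 335; Σxᵢ² = 84; σ²/τ² = 1.
β̂_MAP = 335 / (84 + 1) = 335/85 ≈ 3.941.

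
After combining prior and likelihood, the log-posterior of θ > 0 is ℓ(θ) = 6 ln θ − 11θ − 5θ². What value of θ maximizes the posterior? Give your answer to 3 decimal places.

ℓ'(θ) = 6/θ − 11 − 10θ. Setting this to zero and multiplying by θ: 10θ² + 11θ − 6 = 0.
θ = (−11 + √(11² + 4·10·6)) / (2·10) = (−11 + √361) / 20 = (−11 + 19)/20 = 2/5.
ℓ''(θ) = −6/θ² − 10 < 0, confirming a maximum.

θ̂_MAP = 0.400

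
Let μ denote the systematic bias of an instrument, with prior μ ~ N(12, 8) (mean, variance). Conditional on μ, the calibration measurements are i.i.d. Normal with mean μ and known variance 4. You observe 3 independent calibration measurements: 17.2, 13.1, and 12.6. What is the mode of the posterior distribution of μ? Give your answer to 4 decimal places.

n = 3; x̄ = (17.2 + 13.1 + 12.6)/3 = 42.9/3 = 14.3.
For a Normal prior and Normal likelihood with known variance, the posterior is Normal; its mode equals its mean, the precision-weighted average.
Prior precision 1/σ₀² = 1/8 = 0.125; data precision n/σ² = 3/4 = 0.75.
μ̂ = (0.125·12 + 0.75·14.3) / (0.125 + 0.75) = 12.225/0.875 = 489/35 ≈ 13.9714.

μ̂_MAP = 13.9714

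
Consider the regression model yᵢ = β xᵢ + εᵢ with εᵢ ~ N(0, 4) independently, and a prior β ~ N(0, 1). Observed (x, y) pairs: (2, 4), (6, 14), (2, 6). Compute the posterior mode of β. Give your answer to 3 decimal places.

log p(β | y) = −Σ(yᵢ − βxᵢ)²/(2·4) − β²/(2·1) + const.
Setting the derivative to zero: Σxᵢ(yᵢ − βxᵢ)/4 − β/1 = 0, so β = Σxᵢyᵢ / (Σxᵢ² + σ²/τ²).
Σxᵢyᵢ = 2·4 + 6·14 + 2·6 = 104; Σxᵢ² = 44; σ²/τ² = 4.
β̂_MAP = 104 / (44 + 4) = 104/48 ≈ 2.167.

β̂_MAP = 2.167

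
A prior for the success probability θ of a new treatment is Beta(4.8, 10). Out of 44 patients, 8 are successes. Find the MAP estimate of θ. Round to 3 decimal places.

Prior: Beta(4.8, 10).
Data: 8 successes in 44 trials. The binomial likelihood contributes θ^8(1−θ)^36, so the posterior is Beta(4.8+8, 10+36) = Beta(12.8, 46).
For Beta(a, b) with a, b > 1 the mode is (a−1)/(a+b−2) = 11.8/56.8 ≈ 0.208.

θ̂_MAP = 0.208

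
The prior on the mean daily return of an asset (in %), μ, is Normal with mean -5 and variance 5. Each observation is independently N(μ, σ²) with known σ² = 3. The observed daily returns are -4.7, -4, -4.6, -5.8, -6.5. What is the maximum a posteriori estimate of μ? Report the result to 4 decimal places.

μ̂_MAP = -5.1071

n = 5; x̄ = ((-4.7) + (-4) + (-4.6) + (-5.8) + (-6.5))/5 = -25.6/5 = -5.12.
For a Normal prior and Normal likelihood with known variance, the posterior is Normal; its mode equals its mean, the precision-weighted average.
Prior precision 1/σ₀² = 1/5 = 0.2; data precision n/σ² = 5/3.
μ̂ = (0.2·(-5) + (5/3)·(-5.12)) / (0.2 + 5/3) = (-143/15)/(28/15) = -143/28 ≈ -5.1071.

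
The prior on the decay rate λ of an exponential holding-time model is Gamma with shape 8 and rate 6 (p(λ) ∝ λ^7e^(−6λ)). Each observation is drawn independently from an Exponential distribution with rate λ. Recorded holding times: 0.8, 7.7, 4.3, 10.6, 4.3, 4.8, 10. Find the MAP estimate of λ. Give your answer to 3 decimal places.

The Exponential(rate=λ) likelihood is ∝ λ^n e^(−λΣtᵢ). Here n = 7 and Σtᵢ = 0.8 + 7.7 + 4.3 + 10.6 + 4.3 + 4.8 + 10 = 42.5.
Posterior ∝ λ^7e^(−6λ) · λ^7e^(−42.5λ) = λ^14e^(−48.5λ), i.e. Gamma(15, 48.5).
Mode = (a−1)/b = 14/48.5 ≈ 0.289.

λ̂_MAP = 0.289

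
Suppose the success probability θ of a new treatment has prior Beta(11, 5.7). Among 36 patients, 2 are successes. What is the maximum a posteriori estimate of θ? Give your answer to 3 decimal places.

θ̂_MAP = 0.237

Prior: Beta(11, 5.7).
Data: 2 successes in 36 trials. The binomial likelihood contributes θ^2(1−θ)^34, so the posterior is Beta(11+2, 5.7+34) = Beta(13, 39.7).
For Beta(a, b) with a, b > 1 the mode is (a−1)/(a+b−2) = 12/50.7 ≈ 0.237.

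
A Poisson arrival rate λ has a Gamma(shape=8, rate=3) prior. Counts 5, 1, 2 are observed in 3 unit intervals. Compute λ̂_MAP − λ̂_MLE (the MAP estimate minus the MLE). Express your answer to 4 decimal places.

Σxᵢ = 8. Posterior is Gamma(16, 6); MAP = (16−1)/6 = 15/6 ≈ 2.50000.
MLE = x̄ = 8/3 ≈ 2.66667.
Difference = 15/6 − 8/3 = -1/6 ≈ -0.1667.

MAP − MLE = -0.1667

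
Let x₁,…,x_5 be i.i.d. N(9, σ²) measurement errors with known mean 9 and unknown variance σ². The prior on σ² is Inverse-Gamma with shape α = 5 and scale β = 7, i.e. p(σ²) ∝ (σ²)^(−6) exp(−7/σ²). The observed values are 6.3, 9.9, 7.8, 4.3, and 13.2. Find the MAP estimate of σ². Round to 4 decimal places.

Sum of squared deviations about the known mean: SS = (6.3−9)² + (9.9−9)² + (7.8−9)² + (4.3−9)² + (13.2−9)² = 49.27.
The Normal likelihood contributes (σ²)^(−n/2) exp(−SS/(2σ²)), so the posterior is Inverse-Gamma(α + n/2, β + SS/2) = Inverse-Gamma(7.5, 31.635).
The mode of Inverse-Gamma(a, b) is b/(a+1) = 31.635/8.5 ≈ 3.7218.

σ̂²_MAP = 3.7218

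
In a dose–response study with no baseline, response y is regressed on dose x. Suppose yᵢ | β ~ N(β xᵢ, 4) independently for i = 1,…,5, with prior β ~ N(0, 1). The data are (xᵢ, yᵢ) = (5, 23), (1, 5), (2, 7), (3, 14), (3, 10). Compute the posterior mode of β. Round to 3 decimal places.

β̂_MAP = 3.962

log p(β | y) = −Σ(yᵢ − βxᵢ)²/(2·4) − β²/(2·1) + const.
Setting the derivative to zero: Σxᵢ(yᵢ − βxᵢ)/4 − β/1 = 0, so β = Σxᵢyᵢ / (Σxᵢ² + σ²/τ²).
Σxᵢyᵢ = 5·23 + 1·5 + 2·7 + 3·14 + 3·10 = 206; Σxᵢ² = 48; σ²/τ² = 4.
β̂_MAP = 206 / (48 + 4) = 206/52 ≈ 3.962.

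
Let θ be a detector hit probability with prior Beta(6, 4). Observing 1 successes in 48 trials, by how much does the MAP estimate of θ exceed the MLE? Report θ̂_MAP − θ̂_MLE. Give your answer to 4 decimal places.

Posterior is Beta(7, 51); MAP = (7−1)/(58−2) = 6/56 ≈ 0.10714.
MLE ignores the prior: θ̂_MLE = k/n = 1/48 ≈ 0.02083.
Difference = 6/56 − 1/48 = 29/336 ≈ 0.0863.

MAP − MLE = 0.0863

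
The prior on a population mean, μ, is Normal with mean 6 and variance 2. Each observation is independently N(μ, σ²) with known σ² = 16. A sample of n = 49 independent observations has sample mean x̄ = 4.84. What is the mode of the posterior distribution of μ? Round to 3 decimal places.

μ̂_MAP = 5.003

n = 49, x̄ = 4.84.
For a Normal prior and Normal likelihood with known variance, the posterior is Normal; its mode equals its mean, the precision-weighted average.
Prior precision 1/σ₀² = 1/2 = 0.5; data precision n/σ² = 49/16 = 3.0625.
μ̂ = (0.5·6 + 3.0625·4.84) / (0.5 + 3.0625) = 17.8225/3.5625 = 7129/1425 ≈ 5.003.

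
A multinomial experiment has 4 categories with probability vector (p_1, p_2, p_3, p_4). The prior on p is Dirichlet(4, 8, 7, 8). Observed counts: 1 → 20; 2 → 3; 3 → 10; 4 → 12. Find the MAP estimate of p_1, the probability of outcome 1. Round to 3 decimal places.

The posterior is Dirichlet(αᵢ + nᵢ) = Dirichlet(24, 11, 17, 20).
For a Dirichlet(a₁,…,a_K) with all aᵢ > 1, the mode has j-th component (aⱼ − 1)/(Σaᵢ − K).
Here Σaᵢ = 72 and K = 4, so p_1 = (24 − 1)/(72 − 4) = 23/68 ≈ 0.338.

MAP estimate: 0.338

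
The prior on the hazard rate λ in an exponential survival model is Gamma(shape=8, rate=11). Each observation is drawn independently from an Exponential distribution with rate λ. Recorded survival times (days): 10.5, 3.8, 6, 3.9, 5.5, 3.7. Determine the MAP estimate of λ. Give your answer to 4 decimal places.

The Exponential(rate=λ) likelihood is ∝ λ^n e^(−λΣtᵢ). Here n = 6 and Σtᵢ = 10.5 + 3.8 + 6 + 3.9 + 5.5 + 3.7 = 33.4.
Posterior ∝ λ^7e^(−11λ) · λ^6e^(−33.4λ) = λ^13e^(−44.4λ), i.e. Gamma(14, 44.4).
Mode = (a−1)/b = 13/44.4 ≈ 0.2928.

λ̂_MAP = 0.2928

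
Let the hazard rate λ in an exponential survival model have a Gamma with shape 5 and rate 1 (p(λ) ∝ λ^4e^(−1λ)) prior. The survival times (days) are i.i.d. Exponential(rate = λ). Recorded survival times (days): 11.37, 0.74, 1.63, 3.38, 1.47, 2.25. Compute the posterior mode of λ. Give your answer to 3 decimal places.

The Exponential(rate=λ) likelihood is ∝ λ^n e^(−λΣtᵢ). Here n = 6 and Σtᵢ = 11.37 + 0.74 + 1.63 + 3.38 + 1.47 + 2.25 = 20.84.
Posterior ∝ λ^4e^(−1λ) · λ^6e^(−20.84λ) = λ^10e^(−21.84λ), i.e. Gamma(11, 21.84).
Mode = (a−1)/b = 10/21.84 ≈ 0.458.

λ̂_MAP = 0.458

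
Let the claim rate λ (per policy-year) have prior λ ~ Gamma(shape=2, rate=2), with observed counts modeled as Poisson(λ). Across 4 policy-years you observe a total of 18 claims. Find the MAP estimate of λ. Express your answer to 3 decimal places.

λ̂_MAP = 3.167

Σxᵢ = 18, n = 4.
Posterior ∝ λe^(−2λ) · λ^18e^(−4λ) = λ^19e^(−6λ), i.e. Gamma(shape=20, rate=6).
The mode of a Gamma(a, b) with a ≥ 1 (shape–rate) is (a−1)/b = 19/6 ≈ 3.167.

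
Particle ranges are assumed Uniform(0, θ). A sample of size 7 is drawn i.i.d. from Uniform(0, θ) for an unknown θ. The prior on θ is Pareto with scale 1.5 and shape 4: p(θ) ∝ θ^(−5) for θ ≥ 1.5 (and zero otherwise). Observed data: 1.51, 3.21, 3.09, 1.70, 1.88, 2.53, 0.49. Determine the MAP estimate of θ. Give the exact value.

θ̂_MAP = 3.21

The Uniform(0, θ) likelihood is θ^(−n) for θ ≥ max(xᵢ), zero otherwise. Here max(xᵢ) = 3.21.
Posterior ∝ θ^(−5) · θ^(−7) = θ^(−12) on θ ≥ max(1.5, 3.21) = 3.21.
This density is strictly decreasing in θ, so the posterior mode lies at the lower boundary of the support.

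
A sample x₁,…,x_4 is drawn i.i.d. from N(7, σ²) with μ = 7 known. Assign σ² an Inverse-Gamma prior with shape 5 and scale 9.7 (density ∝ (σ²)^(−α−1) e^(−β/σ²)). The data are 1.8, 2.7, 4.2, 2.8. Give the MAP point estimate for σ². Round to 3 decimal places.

σ̂²_MAP = 5.651

Sum of squared deviations about the known mean: SS = (1.8−7)² + (2.7−7)² + (4.2−7)² + (2.8−7)² = 71.01.
The Normal likelihood contributes (σ²)^(−n/2) exp(−SS/(2σ²)), so the posterior is Inverse-Gamma(α + n/2, β + SS/2) = Inverse-Gamma(7, 45.205).
The mode of Inverse-Gamma(a, b) is b/(a+1) = 45.205/8 ≈ 5.651.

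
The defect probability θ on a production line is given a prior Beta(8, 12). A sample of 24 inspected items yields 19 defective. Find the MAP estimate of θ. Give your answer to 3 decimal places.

Prior: Beta(8, 12).
Data: 19 successes in 24 trials. The binomial likelihood contributes θ^19(1−θ)^5, so the posterior is Beta(8+19, 12+5) = Beta(27, 17).
For Beta(a, b) with a, b > 1 the mode is (a−1)/(a+b−2) = 26/42 ≈ 0.619.

θ̂_MAP = 0.619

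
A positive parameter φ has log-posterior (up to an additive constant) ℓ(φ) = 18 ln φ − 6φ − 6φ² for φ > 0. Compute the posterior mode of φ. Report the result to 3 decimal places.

φ̂_MAP = 1.000

ℓ'(φ) = 18/φ − 6 − 12φ. Setting this to zero and multiplying by φ: 12φ² + 6φ − 18 = 0.
φ = (−6 + √(6² + 4·12·18)) / (2·12) = (−6 + √900) / 24 = (−6 + 30)/24 = 1.
ℓ''(φ) = −18/φ² − 12 < 0, confirming a maximum.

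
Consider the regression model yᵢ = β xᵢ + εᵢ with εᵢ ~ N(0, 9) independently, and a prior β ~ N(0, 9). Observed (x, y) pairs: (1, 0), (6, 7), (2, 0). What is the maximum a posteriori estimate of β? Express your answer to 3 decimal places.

β̂_MAP = 1.000

log p(β | y) = −Σ(yᵢ − βxᵢ)²/(2·9) − β²/(2·9) + const.
Setting the derivative to zero: Σxᵢ(yᵢ − βxᵢ)/9 − β/9 = 0, so β = Σxᵢyᵢ / (Σxᵢ² + σ²/τ²).
Σxᵢyᵢ = 1·0 + 6·7 + 2·0 = 42; Σxᵢ² = 41; σ²/τ² = 1.
β̂_MAP = 42 / (41 + 1) = 42/42 ≈ 1.000.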